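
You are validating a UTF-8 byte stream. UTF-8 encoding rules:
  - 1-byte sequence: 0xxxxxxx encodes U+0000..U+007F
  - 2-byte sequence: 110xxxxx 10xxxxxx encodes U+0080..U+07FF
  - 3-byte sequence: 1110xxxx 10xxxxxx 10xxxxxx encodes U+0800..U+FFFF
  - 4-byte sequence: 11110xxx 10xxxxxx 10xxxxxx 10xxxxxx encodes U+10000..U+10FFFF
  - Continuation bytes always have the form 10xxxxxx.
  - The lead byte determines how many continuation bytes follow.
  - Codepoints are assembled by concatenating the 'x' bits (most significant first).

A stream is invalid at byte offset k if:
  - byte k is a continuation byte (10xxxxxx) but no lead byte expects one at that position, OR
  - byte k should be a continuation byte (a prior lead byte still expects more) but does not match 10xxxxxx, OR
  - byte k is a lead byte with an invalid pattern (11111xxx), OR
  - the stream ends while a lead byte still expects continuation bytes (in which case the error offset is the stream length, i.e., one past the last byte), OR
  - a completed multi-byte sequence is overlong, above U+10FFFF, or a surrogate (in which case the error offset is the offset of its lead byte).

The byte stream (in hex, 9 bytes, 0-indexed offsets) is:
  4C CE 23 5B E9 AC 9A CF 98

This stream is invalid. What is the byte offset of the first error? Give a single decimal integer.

Byte[0]=4C: 1-byte ASCII. cp=U+004C
Byte[1]=CE: 2-byte lead, need 1 cont bytes. acc=0xE
Byte[2]=23: expected 10xxxxxx continuation. INVALID

Answer: 2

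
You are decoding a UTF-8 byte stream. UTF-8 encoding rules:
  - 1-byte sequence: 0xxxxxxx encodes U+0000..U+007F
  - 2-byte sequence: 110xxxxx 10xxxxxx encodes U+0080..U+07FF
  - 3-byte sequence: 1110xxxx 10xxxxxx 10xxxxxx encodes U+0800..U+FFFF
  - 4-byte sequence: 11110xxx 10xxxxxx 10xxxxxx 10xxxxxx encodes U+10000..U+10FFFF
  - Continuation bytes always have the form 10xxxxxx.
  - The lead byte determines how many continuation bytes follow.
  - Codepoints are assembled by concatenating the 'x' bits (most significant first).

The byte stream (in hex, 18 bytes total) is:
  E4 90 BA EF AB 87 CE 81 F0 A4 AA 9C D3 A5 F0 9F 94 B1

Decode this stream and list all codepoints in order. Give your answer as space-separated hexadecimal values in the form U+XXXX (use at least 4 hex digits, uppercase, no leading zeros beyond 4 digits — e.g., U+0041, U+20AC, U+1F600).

Byte[0]=E4: 3-byte lead, need 2 cont bytes. acc=0x4
Byte[1]=90: continuation. acc=(acc<<6)|0x10=0x110
Byte[2]=BA: continuation. acc=(acc<<6)|0x3A=0x443A
Completed: cp=U+443A (starts at byte 0)
Byte[3]=EF: 3-byte lead, need 2 cont bytes. acc=0xF
Byte[4]=AB: continuation. acc=(acc<<6)|0x2B=0x3EB
Byte[5]=87: continuation. acc=(acc<<6)|0x07=0xFAC7
Completed: cp=U+FAC7 (starts at byte 3)
Byte[6]=CE: 2-byte lead, need 1 cont bytes. acc=0xE
Byte[7]=81: continuation. acc=(acc<<6)|0x01=0x381
Completed: cp=U+0381 (starts at byte 6)
Byte[8]=F0: 4-byte lead, need 3 cont bytes. acc=0x0
Byte[9]=A4: continuation. acc=(acc<<6)|0x24=0x24
Byte[10]=AA: continuation. acc=(acc<<6)|0x2A=0x92A
Byte[11]=9C: continuation. acc=(acc<<6)|0x1C=0x24A9C
Completed: cp=U+24A9C (starts at byte 8)
Byte[12]=D3: 2-byte lead, need 1 cont bytes. acc=0x13
Byte[13]=A5: continuation. acc=(acc<<6)|0x25=0x4E5
Completed: cp=U+04E5 (starts at byte 12)
Byte[14]=F0: 4-byte lead, need 3 cont bytes. acc=0x0
Byte[15]=9F: continuation. acc=(acc<<6)|0x1F=0x1F
Byte[16]=94: continuation. acc=(acc<<6)|0x14=0x7D4
Byte[17]=B1: continuation. acc=(acc<<6)|0x31=0x1F531
Completed: cp=U+1F531 (starts at byte 14)

Answer: U+443A U+FAC7 U+0381 U+24A9C U+04E5 U+1F531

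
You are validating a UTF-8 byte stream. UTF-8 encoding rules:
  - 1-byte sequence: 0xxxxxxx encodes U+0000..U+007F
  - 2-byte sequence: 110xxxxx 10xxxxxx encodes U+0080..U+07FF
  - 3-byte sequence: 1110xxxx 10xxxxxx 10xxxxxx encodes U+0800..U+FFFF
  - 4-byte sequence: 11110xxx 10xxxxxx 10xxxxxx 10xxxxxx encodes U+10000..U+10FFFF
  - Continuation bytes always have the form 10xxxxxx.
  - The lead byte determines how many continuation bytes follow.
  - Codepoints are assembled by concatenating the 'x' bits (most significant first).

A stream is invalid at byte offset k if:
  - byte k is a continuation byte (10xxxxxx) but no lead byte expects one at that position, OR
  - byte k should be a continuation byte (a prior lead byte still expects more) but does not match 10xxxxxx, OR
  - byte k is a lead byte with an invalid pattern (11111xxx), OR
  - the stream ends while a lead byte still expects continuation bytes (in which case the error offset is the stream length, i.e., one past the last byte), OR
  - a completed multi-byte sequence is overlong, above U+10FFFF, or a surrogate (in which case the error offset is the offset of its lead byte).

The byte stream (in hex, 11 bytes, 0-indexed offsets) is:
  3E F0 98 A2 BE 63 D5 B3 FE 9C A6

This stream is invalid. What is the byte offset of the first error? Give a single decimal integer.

Byte[0]=3E: 1-byte ASCII. cp=U+003E
Byte[1]=F0: 4-byte lead, need 3 cont bytes. acc=0x0
Byte[2]=98: continuation. acc=(acc<<6)|0x18=0x18
Byte[3]=A2: continuation. acc=(acc<<6)|0x22=0x622
Byte[4]=BE: continuation. acc=(acc<<6)|0x3E=0x188BE
Completed: cp=U+188BE (starts at byte 1)
Byte[5]=63: 1-byte ASCII. cp=U+0063
Byte[6]=D5: 2-byte lead, need 1 cont bytes. acc=0x15
Byte[7]=B3: continuation. acc=(acc<<6)|0x33=0x573
Completed: cp=U+0573 (starts at byte 6)
Byte[8]=FE: INVALID lead byte (not 0xxx/110x/1110/11110)

Answer: 8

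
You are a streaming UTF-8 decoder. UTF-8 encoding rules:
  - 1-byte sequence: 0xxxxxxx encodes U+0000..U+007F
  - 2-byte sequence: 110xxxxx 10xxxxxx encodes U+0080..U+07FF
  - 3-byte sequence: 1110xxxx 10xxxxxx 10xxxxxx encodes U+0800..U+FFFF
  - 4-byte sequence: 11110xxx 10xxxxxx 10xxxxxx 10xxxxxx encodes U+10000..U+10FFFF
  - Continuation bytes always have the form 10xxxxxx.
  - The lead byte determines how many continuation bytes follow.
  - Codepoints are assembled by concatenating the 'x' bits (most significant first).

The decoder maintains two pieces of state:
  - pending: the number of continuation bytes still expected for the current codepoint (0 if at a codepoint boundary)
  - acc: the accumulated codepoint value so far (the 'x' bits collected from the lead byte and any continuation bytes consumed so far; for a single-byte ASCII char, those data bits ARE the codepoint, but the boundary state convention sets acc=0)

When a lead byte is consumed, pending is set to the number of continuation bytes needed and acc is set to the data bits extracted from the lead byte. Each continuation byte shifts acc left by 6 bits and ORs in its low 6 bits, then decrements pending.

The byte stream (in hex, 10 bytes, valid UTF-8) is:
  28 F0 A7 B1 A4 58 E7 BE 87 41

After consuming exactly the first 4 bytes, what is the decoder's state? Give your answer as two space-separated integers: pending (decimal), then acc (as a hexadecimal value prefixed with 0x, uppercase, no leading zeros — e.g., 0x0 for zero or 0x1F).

Answer: 1 0x9F1

Derivation:
Byte[0]=28: 1-byte. pending=0, acc=0x0
Byte[1]=F0: 4-byte lead. pending=3, acc=0x0
Byte[2]=A7: continuation. acc=(acc<<6)|0x27=0x27, pending=2
Byte[3]=B1: continuation. acc=(acc<<6)|0x31=0x9F1, pending=1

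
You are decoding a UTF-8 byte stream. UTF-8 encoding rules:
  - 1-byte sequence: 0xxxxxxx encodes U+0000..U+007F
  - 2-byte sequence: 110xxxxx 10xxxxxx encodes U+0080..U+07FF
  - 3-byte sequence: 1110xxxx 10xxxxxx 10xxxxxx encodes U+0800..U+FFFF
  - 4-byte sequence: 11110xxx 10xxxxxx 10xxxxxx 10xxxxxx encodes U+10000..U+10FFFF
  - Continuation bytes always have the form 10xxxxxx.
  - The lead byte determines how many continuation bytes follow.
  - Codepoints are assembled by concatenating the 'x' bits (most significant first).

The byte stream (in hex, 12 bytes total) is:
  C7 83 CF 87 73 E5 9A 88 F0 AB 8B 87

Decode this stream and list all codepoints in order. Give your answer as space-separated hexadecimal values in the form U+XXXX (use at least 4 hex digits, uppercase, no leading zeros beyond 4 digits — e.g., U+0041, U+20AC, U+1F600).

Answer: U+01C3 U+03C7 U+0073 U+5688 U+2B2C7

Derivation:
Byte[0]=C7: 2-byte lead, need 1 cont bytes. acc=0x7
Byte[1]=83: continuation. acc=(acc<<6)|0x03=0x1C3
Completed: cp=U+01C3 (starts at byte 0)
Byte[2]=CF: 2-byte lead, need 1 cont bytes. acc=0xF
Byte[3]=87: continuation. acc=(acc<<6)|0x07=0x3C7
Completed: cp=U+03C7 (starts at byte 2)
Byte[4]=73: 1-byte ASCII. cp=U+0073
Byte[5]=E5: 3-byte lead, need 2 cont bytes. acc=0x5
Byte[6]=9A: continuation. acc=(acc<<6)|0x1A=0x15A
Byte[7]=88: continuation. acc=(acc<<6)|0x08=0x5688
Completed: cp=U+5688 (starts at byte 5)
Byte[8]=F0: 4-byte lead, need 3 cont bytes. acc=0x0
Byte[9]=AB: continuation. acc=(acc<<6)|0x2B=0x2B
Byte[10]=8B: continuation. acc=(acc<<6)|0x0B=0xACB
Byte[11]=87: continuation. acc=(acc<<6)|0x07=0x2B2C7
Completed: cp=U+2B2C7 (starts at byte 8)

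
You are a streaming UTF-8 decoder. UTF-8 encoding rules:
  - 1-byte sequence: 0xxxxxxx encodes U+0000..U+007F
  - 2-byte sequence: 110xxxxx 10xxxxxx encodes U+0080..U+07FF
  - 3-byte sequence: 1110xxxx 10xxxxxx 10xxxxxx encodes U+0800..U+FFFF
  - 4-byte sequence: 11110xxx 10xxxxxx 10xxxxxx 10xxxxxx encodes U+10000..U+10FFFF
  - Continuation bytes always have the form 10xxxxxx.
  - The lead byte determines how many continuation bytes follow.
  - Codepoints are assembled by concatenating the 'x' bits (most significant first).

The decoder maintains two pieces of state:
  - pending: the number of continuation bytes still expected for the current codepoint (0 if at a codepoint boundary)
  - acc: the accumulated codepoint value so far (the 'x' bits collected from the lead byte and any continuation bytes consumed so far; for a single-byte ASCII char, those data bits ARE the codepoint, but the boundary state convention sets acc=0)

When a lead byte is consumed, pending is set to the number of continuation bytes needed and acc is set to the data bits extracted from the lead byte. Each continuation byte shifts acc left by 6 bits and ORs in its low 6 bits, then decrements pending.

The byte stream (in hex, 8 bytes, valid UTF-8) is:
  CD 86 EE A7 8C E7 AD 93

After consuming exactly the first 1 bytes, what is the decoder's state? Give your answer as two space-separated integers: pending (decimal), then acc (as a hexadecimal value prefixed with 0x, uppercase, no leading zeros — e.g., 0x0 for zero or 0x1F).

Answer: 1 0xD

Derivation:
Byte[0]=CD: 2-byte lead. pending=1, acc=0xD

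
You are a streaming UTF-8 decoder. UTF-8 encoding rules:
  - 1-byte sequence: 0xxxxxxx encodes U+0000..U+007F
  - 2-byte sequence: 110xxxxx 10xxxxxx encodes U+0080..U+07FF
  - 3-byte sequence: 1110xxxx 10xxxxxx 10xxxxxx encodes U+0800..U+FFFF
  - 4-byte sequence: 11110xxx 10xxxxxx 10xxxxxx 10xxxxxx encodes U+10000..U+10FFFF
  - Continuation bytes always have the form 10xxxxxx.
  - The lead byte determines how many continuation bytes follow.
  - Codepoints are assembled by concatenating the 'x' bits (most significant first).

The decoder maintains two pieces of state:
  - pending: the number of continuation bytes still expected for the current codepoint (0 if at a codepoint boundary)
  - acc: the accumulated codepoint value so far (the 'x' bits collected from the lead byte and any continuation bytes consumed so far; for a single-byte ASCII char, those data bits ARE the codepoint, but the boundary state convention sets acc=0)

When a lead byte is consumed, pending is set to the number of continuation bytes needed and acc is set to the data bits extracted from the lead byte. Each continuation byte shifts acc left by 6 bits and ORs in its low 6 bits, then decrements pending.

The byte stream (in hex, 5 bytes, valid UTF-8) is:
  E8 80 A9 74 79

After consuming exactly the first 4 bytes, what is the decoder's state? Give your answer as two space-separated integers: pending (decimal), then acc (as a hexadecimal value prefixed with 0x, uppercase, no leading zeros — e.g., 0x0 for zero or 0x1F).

Byte[0]=E8: 3-byte lead. pending=2, acc=0x8
Byte[1]=80: continuation. acc=(acc<<6)|0x00=0x200, pending=1
Byte[2]=A9: continuation. acc=(acc<<6)|0x29=0x8029, pending=0
Byte[3]=74: 1-byte. pending=0, acc=0x0

Answer: 0 0x0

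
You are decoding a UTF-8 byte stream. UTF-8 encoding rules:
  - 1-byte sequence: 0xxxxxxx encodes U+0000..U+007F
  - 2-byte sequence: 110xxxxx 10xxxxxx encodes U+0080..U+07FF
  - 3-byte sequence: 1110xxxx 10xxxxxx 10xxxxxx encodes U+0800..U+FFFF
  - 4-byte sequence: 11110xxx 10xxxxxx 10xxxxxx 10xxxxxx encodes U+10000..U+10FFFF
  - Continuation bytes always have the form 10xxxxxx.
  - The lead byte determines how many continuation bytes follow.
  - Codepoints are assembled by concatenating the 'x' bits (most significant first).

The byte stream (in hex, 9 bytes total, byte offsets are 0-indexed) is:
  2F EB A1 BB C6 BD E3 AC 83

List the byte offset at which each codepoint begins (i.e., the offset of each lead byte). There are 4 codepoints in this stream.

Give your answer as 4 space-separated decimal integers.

Answer: 0 1 4 6

Derivation:
Byte[0]=2F: 1-byte ASCII. cp=U+002F
Byte[1]=EB: 3-byte lead, need 2 cont bytes. acc=0xB
Byte[2]=A1: continuation. acc=(acc<<6)|0x21=0x2E1
Byte[3]=BB: continuation. acc=(acc<<6)|0x3B=0xB87B
Completed: cp=U+B87B (starts at byte 1)
Byte[4]=C6: 2-byte lead, need 1 cont bytes. acc=0x6
Byte[5]=BD: continuation. acc=(acc<<6)|0x3D=0x1BD
Completed: cp=U+01BD (starts at byte 4)
Byte[6]=E3: 3-byte lead, need 2 cont bytes. acc=0x3
Byte[7]=AC: continuation. acc=(acc<<6)|0x2C=0xEC
Byte[8]=83: continuation. acc=(acc<<6)|0x03=0x3B03
Completed: cp=U+3B03 (starts at byte 6)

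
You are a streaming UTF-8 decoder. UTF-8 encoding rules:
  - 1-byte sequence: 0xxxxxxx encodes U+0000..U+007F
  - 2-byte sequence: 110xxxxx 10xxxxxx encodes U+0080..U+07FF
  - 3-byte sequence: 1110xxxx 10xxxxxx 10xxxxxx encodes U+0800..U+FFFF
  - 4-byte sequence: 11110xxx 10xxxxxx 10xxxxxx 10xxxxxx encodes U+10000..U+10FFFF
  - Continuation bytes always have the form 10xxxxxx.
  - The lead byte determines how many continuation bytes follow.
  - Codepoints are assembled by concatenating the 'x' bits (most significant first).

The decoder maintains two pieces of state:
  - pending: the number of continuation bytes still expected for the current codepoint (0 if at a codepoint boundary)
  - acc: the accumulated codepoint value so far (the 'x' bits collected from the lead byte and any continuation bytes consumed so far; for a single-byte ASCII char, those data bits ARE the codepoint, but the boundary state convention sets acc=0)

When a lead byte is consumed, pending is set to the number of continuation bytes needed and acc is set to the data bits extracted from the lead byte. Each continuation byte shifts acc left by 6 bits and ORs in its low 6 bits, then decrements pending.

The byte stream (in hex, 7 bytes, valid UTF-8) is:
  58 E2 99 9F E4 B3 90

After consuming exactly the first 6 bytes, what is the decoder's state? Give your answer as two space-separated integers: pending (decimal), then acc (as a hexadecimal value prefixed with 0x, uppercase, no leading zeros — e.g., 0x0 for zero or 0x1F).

Answer: 1 0x133

Derivation:
Byte[0]=58: 1-byte. pending=0, acc=0x0
Byte[1]=E2: 3-byte lead. pending=2, acc=0x2
Byte[2]=99: continuation. acc=(acc<<6)|0x19=0x99, pending=1
Byte[3]=9F: continuation. acc=(acc<<6)|0x1F=0x265F, pending=0
Byte[4]=E4: 3-byte lead. pending=2, acc=0x4
Byte[5]=B3: continuation. acc=(acc<<6)|0x33=0x133, pending=1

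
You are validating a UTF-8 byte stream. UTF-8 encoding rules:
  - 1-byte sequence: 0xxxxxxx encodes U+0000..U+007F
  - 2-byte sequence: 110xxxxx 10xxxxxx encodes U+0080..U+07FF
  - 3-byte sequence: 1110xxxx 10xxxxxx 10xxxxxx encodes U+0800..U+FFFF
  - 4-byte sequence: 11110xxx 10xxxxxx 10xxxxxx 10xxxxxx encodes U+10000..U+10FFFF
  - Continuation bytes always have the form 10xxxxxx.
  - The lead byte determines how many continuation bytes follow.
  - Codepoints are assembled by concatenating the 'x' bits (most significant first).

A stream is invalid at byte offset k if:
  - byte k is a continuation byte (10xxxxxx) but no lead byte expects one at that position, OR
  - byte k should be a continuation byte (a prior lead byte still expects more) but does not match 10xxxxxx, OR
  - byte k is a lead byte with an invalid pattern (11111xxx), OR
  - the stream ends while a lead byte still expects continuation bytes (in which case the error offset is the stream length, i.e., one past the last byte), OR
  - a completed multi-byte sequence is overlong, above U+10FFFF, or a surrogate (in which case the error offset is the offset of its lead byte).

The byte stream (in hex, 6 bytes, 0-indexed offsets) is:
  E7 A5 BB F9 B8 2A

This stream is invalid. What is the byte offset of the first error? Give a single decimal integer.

Answer: 3

Derivation:
Byte[0]=E7: 3-byte lead, need 2 cont bytes. acc=0x7
Byte[1]=A5: continuation. acc=(acc<<6)|0x25=0x1E5
Byte[2]=BB: continuation. acc=(acc<<6)|0x3B=0x797B
Completed: cp=U+797B (starts at byte 0)
Byte[3]=F9: INVALID lead byte (not 0xxx/110x/1110/11110)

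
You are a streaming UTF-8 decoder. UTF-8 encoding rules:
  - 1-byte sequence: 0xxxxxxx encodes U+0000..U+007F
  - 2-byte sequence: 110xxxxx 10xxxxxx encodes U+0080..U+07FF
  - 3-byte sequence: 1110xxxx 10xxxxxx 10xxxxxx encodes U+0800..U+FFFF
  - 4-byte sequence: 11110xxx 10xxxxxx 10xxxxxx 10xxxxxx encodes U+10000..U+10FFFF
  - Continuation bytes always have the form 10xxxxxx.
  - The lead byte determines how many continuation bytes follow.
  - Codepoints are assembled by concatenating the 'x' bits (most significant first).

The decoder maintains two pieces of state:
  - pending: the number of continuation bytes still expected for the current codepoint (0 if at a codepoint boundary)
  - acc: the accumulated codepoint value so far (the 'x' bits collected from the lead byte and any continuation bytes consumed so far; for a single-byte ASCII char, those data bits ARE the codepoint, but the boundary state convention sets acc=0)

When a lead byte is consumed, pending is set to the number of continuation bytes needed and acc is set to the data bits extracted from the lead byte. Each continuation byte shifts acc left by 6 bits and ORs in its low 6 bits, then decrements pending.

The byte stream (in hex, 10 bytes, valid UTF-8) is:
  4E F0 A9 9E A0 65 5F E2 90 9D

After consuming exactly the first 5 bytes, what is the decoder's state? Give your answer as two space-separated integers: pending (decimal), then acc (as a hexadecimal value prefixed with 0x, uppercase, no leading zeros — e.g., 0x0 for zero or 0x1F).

Byte[0]=4E: 1-byte. pending=0, acc=0x0
Byte[1]=F0: 4-byte lead. pending=3, acc=0x0
Byte[2]=A9: continuation. acc=(acc<<6)|0x29=0x29, pending=2
Byte[3]=9E: continuation. acc=(acc<<6)|0x1E=0xA5E, pending=1
Byte[4]=A0: continuation. acc=(acc<<6)|0x20=0x297A0, pending=0

Answer: 0 0x297A0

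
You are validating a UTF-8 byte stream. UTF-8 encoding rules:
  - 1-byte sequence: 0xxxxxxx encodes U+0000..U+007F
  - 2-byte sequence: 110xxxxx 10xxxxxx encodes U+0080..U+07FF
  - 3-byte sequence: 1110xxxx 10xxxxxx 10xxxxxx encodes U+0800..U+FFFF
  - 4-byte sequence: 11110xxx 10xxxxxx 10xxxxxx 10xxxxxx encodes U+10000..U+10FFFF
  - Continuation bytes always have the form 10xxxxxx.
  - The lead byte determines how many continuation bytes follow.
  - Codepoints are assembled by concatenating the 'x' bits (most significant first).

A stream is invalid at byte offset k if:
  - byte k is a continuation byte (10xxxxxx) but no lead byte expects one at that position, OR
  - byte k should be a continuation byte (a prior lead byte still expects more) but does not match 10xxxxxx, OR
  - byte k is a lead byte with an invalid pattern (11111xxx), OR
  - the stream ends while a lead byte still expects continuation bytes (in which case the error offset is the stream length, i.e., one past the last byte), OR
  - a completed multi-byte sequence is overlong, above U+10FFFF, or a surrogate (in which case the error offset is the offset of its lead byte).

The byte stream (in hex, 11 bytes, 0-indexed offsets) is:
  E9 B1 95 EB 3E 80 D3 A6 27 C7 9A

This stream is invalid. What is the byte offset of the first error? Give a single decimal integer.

Byte[0]=E9: 3-byte lead, need 2 cont bytes. acc=0x9
Byte[1]=B1: continuation. acc=(acc<<6)|0x31=0x271
Byte[2]=95: continuation. acc=(acc<<6)|0x15=0x9C55
Completed: cp=U+9C55 (starts at byte 0)
Byte[3]=EB: 3-byte lead, need 2 cont bytes. acc=0xB
Byte[4]=3E: expected 10xxxxxx continuation. INVALID

Answer: 4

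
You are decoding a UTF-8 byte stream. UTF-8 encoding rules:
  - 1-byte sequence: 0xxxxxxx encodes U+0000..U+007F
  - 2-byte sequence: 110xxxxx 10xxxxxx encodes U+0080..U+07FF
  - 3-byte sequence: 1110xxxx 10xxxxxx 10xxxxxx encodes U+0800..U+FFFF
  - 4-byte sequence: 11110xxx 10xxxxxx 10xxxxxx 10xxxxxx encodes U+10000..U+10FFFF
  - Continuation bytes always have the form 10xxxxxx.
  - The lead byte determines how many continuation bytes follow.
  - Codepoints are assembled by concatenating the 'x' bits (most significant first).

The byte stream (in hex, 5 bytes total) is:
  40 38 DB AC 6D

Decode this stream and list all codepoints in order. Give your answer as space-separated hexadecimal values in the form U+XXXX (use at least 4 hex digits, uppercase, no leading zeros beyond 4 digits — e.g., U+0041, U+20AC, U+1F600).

Byte[0]=40: 1-byte ASCII. cp=U+0040
Byte[1]=38: 1-byte ASCII. cp=U+0038
Byte[2]=DB: 2-byte lead, need 1 cont bytes. acc=0x1B
Byte[3]=AC: continuation. acc=(acc<<6)|0x2C=0x6EC
Completed: cp=U+06EC (starts at byte 2)
Byte[4]=6D: 1-byte ASCII. cp=U+006D

Answer: U+0040 U+0038 U+06EC U+006D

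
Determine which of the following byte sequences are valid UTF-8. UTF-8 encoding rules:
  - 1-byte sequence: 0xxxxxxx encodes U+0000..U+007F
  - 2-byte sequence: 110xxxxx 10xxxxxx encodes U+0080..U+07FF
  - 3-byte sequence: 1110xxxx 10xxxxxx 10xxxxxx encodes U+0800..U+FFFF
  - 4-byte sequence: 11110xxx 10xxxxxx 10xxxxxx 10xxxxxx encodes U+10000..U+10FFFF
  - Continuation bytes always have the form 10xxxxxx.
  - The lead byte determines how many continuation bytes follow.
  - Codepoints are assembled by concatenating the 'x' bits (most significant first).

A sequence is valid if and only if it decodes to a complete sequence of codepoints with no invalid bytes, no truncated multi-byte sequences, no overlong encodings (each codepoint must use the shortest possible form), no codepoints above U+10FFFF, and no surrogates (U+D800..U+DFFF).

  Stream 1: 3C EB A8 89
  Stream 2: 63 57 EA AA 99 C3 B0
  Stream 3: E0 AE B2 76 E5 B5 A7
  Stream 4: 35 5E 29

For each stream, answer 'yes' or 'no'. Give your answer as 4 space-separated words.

Stream 1: decodes cleanly. VALID
Stream 2: decodes cleanly. VALID
Stream 3: decodes cleanly. VALID
Stream 4: decodes cleanly. VALID

Answer: yes yes yes yes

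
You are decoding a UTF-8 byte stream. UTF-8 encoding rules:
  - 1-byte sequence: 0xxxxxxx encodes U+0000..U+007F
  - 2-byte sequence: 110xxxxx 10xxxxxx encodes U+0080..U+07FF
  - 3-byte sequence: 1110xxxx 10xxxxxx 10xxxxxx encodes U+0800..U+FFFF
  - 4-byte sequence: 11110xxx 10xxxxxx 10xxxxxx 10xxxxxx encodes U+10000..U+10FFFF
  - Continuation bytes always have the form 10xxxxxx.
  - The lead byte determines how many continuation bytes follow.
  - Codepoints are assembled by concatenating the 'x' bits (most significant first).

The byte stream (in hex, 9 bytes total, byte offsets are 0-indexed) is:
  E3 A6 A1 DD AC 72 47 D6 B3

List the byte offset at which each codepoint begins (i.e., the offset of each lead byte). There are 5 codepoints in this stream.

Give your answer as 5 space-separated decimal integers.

Byte[0]=E3: 3-byte lead, need 2 cont bytes. acc=0x3
Byte[1]=A6: continuation. acc=(acc<<6)|0x26=0xE6
Byte[2]=A1: continuation. acc=(acc<<6)|0x21=0x39A1
Completed: cp=U+39A1 (starts at byte 0)
Byte[3]=DD: 2-byte lead, need 1 cont bytes. acc=0x1D
Byte[4]=AC: continuation. acc=(acc<<6)|0x2C=0x76C
Completed: cp=U+076C (starts at byte 3)
Byte[5]=72: 1-byte ASCII. cp=U+0072
Byte[6]=47: 1-byte ASCII. cp=U+0047
Byte[7]=D6: 2-byte lead, need 1 cont bytes. acc=0x16
Byte[8]=B3: continuation. acc=(acc<<6)|0x33=0x5B3
Completed: cp=U+05B3 (starts at byte 7)

Answer: 0 3 5 6 7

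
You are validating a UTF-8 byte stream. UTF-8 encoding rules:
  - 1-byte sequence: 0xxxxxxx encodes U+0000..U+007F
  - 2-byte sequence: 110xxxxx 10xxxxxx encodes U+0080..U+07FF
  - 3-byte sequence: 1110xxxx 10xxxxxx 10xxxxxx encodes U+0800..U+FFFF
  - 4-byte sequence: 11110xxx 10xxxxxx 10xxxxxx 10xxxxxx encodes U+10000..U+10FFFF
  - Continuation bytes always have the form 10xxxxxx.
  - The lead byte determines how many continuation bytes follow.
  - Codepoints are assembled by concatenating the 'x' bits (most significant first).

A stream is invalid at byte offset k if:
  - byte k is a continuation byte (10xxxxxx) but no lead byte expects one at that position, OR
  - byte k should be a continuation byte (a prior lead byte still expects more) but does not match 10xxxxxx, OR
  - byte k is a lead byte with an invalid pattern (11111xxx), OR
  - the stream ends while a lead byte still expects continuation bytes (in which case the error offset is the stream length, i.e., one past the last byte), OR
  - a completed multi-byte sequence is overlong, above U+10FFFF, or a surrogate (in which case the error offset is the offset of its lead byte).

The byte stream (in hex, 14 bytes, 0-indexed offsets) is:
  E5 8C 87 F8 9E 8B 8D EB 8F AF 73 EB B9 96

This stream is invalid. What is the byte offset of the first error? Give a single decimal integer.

Answer: 3

Derivation:
Byte[0]=E5: 3-byte lead, need 2 cont bytes. acc=0x5
Byte[1]=8C: continuation. acc=(acc<<6)|0x0C=0x14C
Byte[2]=87: continuation. acc=(acc<<6)|0x07=0x5307
Completed: cp=U+5307 (starts at byte 0)
Byte[3]=F8: INVALID lead byte (not 0xxx/110x/1110/11110)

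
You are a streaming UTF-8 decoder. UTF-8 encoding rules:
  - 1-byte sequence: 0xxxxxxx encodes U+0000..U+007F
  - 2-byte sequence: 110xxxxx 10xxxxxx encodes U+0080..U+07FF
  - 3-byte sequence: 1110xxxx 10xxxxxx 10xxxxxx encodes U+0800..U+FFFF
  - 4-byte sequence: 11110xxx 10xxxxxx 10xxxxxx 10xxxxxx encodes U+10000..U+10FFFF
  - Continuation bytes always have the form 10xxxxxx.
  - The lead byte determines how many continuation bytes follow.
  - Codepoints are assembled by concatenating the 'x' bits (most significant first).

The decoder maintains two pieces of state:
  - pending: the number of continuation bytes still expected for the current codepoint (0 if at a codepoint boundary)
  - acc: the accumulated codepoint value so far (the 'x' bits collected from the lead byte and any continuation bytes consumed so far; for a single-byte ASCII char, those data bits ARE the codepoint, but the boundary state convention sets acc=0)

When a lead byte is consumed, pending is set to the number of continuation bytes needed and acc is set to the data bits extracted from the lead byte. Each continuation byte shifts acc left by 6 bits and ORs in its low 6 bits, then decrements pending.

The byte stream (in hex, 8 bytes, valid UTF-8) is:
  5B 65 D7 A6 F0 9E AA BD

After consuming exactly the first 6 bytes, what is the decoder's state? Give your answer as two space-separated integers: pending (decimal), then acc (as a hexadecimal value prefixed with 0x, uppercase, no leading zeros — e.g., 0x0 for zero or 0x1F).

Byte[0]=5B: 1-byte. pending=0, acc=0x0
Byte[1]=65: 1-byte. pending=0, acc=0x0
Byte[2]=D7: 2-byte lead. pending=1, acc=0x17
Byte[3]=A6: continuation. acc=(acc<<6)|0x26=0x5E6, pending=0
Byte[4]=F0: 4-byte lead. pending=3, acc=0x0
Byte[5]=9E: continuation. acc=(acc<<6)|0x1E=0x1E, pending=2

Answer: 2 0x1E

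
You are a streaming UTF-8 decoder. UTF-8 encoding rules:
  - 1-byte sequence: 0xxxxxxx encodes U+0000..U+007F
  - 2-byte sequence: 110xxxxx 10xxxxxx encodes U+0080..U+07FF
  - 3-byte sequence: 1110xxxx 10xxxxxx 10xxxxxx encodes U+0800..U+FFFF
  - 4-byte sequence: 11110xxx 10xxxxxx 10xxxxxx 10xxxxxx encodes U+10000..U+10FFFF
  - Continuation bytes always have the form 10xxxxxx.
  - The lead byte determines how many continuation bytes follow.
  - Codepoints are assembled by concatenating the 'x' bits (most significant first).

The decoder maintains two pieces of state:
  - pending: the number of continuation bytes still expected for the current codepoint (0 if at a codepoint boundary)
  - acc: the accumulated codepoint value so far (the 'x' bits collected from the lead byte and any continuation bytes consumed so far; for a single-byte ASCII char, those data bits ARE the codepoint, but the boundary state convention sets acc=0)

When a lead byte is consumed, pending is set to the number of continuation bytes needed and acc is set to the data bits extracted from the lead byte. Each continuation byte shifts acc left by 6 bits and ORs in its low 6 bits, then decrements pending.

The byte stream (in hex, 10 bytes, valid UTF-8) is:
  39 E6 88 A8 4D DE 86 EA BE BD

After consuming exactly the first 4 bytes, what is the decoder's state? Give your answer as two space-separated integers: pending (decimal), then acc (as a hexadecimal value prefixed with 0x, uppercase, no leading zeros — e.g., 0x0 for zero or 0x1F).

Answer: 0 0x6228

Derivation:
Byte[0]=39: 1-byte. pending=0, acc=0x0
Byte[1]=E6: 3-byte lead. pending=2, acc=0x6
Byte[2]=88: continuation. acc=(acc<<6)|0x08=0x188, pending=1
Byte[3]=A8: continuation. acc=(acc<<6)|0x28=0x6228, pending=0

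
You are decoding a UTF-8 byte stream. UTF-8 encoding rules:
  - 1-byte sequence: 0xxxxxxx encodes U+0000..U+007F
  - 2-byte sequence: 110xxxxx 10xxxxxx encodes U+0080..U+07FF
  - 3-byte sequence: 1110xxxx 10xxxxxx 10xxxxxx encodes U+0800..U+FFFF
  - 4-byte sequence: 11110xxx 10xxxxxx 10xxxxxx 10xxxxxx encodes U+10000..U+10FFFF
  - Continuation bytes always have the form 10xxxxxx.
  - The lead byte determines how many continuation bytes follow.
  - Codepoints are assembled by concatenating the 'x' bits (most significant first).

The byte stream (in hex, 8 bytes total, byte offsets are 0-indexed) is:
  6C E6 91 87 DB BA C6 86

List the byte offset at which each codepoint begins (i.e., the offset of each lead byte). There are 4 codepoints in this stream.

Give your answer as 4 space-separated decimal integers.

Answer: 0 1 4 6

Derivation:
Byte[0]=6C: 1-byte ASCII. cp=U+006C
Byte[1]=E6: 3-byte lead, need 2 cont bytes. acc=0x6
Byte[2]=91: continuation. acc=(acc<<6)|0x11=0x191
Byte[3]=87: continuation. acc=(acc<<6)|0x07=0x6447
Completed: cp=U+6447 (starts at byte 1)
Byte[4]=DB: 2-byte lead, need 1 cont bytes. acc=0x1B
Byte[5]=BA: continuation. acc=(acc<<6)|0x3A=0x6FA
Completed: cp=U+06FA (starts at byte 4)
Byte[6]=C6: 2-byte lead, need 1 cont bytes. acc=0x6
Byte[7]=86: continuation. acc=(acc<<6)|0x06=0x186
Completed: cp=U+0186 (starts at byte 6)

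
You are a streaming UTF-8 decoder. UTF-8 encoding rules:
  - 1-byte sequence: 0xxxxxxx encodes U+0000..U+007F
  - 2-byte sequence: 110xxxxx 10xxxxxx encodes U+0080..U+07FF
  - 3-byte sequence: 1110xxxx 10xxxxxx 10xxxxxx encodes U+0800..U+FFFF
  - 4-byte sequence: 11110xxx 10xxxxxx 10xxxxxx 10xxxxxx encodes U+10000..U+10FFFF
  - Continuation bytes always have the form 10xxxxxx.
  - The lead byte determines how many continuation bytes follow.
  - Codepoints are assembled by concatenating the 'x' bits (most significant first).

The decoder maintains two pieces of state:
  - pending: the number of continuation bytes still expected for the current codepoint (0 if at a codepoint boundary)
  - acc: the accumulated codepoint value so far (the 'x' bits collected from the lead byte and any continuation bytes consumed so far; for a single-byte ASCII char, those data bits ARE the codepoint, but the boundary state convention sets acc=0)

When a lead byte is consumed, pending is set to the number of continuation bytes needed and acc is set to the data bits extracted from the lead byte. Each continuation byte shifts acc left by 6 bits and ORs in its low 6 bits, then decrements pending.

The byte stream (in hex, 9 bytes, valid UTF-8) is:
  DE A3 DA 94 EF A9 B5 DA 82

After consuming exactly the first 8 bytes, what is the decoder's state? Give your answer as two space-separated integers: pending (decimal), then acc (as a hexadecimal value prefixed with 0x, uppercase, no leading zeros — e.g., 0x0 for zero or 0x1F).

Byte[0]=DE: 2-byte lead. pending=1, acc=0x1E
Byte[1]=A3: continuation. acc=(acc<<6)|0x23=0x7A3, pending=0
Byte[2]=DA: 2-byte lead. pending=1, acc=0x1A
Byte[3]=94: continuation. acc=(acc<<6)|0x14=0x694, pending=0
Byte[4]=EF: 3-byte lead. pending=2, acc=0xF
Byte[5]=A9: continuation. acc=(acc<<6)|0x29=0x3E9, pending=1
Byte[6]=B5: continuation. acc=(acc<<6)|0x35=0xFA75, pending=0
Byte[7]=DA: 2-byte lead. pending=1, acc=0x1A

Answer: 1 0x1A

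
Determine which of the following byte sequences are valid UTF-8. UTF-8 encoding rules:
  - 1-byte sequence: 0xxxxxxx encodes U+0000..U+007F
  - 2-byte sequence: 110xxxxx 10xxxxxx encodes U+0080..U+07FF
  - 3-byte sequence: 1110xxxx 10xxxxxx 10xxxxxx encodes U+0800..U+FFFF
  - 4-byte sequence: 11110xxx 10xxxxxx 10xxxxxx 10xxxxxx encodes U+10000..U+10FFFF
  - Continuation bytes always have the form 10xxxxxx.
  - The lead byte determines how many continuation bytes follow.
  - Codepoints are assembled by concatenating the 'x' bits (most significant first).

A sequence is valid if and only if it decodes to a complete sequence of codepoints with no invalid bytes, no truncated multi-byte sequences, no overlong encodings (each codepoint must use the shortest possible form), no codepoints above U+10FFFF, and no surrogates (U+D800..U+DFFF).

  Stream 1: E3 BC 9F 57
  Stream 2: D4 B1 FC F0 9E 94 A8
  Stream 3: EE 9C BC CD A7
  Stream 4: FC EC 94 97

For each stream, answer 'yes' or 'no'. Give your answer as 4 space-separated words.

Stream 1: decodes cleanly. VALID
Stream 2: error at byte offset 2. INVALID
Stream 3: decodes cleanly. VALID
Stream 4: error at byte offset 0. INVALID

Answer: yes no yes no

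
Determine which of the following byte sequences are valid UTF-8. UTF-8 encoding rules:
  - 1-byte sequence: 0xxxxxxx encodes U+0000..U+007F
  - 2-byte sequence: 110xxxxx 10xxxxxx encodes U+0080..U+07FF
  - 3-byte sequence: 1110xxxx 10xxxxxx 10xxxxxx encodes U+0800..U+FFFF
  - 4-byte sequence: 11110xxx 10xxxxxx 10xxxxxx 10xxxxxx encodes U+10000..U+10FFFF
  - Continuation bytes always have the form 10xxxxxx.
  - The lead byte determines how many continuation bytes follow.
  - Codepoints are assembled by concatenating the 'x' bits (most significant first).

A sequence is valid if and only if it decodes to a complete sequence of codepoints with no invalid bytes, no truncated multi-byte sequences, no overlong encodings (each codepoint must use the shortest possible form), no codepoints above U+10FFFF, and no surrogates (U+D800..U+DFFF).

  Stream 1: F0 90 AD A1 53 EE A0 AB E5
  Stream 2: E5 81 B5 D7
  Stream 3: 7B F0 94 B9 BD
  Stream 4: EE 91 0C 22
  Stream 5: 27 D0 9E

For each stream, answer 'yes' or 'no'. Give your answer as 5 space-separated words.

Stream 1: error at byte offset 9. INVALID
Stream 2: error at byte offset 4. INVALID
Stream 3: decodes cleanly. VALID
Stream 4: error at byte offset 2. INVALID
Stream 5: decodes cleanly. VALID

Answer: no no yes no yes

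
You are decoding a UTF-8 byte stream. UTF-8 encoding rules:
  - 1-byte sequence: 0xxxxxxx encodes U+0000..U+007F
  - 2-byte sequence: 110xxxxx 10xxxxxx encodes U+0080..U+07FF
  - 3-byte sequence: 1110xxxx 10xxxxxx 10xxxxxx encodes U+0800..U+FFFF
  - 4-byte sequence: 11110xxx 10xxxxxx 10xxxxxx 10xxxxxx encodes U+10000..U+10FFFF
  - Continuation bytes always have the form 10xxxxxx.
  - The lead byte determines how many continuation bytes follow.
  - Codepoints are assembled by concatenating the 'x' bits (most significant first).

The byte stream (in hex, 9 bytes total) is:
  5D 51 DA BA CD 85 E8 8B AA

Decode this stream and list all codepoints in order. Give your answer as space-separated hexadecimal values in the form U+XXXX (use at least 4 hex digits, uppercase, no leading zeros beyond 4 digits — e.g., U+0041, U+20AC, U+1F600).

Answer: U+005D U+0051 U+06BA U+0345 U+82EA

Derivation:
Byte[0]=5D: 1-byte ASCII. cp=U+005D
Byte[1]=51: 1-byte ASCII. cp=U+0051
Byte[2]=DA: 2-byte lead, need 1 cont bytes. acc=0x1A
Byte[3]=BA: continuation. acc=(acc<<6)|0x3A=0x6BA
Completed: cp=U+06BA (starts at byte 2)
Byte[4]=CD: 2-byte lead, need 1 cont bytes. acc=0xD
Byte[5]=85: continuation. acc=(acc<<6)|0x05=0x345
Completed: cp=U+0345 (starts at byte 4)
Byte[6]=E8: 3-byte lead, need 2 cont bytes. acc=0x8
Byte[7]=8B: continuation. acc=(acc<<6)|0x0B=0x20B
Byte[8]=AA: continuation. acc=(acc<<6)|0x2A=0x82EA
Completed: cp=U+82EA (starts at byte 6)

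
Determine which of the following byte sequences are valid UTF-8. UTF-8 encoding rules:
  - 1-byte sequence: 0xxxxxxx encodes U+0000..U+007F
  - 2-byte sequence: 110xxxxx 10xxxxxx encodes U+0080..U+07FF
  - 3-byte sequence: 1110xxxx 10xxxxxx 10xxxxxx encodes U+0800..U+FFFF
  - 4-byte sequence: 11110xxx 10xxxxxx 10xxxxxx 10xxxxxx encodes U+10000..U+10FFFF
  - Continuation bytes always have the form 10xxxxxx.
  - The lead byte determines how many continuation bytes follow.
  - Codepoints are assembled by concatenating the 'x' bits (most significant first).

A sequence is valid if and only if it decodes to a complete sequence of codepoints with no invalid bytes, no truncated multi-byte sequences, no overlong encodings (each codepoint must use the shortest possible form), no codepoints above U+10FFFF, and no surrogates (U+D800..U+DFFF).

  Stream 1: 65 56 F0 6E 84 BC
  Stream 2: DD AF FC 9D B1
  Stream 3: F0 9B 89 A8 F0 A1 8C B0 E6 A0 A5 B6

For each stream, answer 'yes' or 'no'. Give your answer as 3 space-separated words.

Answer: no no no

Derivation:
Stream 1: error at byte offset 3. INVALID
Stream 2: error at byte offset 2. INVALID
Stream 3: error at byte offset 11. INVALID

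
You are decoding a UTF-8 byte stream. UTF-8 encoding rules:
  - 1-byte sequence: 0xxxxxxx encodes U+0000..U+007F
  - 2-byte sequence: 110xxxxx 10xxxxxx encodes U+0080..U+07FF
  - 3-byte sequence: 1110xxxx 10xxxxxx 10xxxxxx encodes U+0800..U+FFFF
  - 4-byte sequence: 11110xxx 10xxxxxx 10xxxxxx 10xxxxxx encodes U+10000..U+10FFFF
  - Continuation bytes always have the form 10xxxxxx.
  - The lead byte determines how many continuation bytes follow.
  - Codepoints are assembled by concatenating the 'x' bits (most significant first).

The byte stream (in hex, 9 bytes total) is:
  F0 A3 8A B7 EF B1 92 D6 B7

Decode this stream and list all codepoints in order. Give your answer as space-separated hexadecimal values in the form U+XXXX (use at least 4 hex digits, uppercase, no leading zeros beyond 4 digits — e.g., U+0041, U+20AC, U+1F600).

Answer: U+232B7 U+FC52 U+05B7

Derivation:
Byte[0]=F0: 4-byte lead, need 3 cont bytes. acc=0x0
Byte[1]=A3: continuation. acc=(acc<<6)|0x23=0x23
Byte[2]=8A: continuation. acc=(acc<<6)|0x0A=0x8CA
Byte[3]=B7: continuation. acc=(acc<<6)|0x37=0x232B7
Completed: cp=U+232B7 (starts at byte 0)
Byte[4]=EF: 3-byte lead, need 2 cont bytes. acc=0xF
Byte[5]=B1: continuation. acc=(acc<<6)|0x31=0x3F1
Byte[6]=92: continuation. acc=(acc<<6)|0x12=0xFC52
Completed: cp=U+FC52 (starts at byte 4)
Byte[7]=D6: 2-byte lead, need 1 cont bytes. acc=0x16
Byte[8]=B7: continuation. acc=(acc<<6)|0x37=0x5B7
Completed: cp=U+05B7 (starts at byte 7)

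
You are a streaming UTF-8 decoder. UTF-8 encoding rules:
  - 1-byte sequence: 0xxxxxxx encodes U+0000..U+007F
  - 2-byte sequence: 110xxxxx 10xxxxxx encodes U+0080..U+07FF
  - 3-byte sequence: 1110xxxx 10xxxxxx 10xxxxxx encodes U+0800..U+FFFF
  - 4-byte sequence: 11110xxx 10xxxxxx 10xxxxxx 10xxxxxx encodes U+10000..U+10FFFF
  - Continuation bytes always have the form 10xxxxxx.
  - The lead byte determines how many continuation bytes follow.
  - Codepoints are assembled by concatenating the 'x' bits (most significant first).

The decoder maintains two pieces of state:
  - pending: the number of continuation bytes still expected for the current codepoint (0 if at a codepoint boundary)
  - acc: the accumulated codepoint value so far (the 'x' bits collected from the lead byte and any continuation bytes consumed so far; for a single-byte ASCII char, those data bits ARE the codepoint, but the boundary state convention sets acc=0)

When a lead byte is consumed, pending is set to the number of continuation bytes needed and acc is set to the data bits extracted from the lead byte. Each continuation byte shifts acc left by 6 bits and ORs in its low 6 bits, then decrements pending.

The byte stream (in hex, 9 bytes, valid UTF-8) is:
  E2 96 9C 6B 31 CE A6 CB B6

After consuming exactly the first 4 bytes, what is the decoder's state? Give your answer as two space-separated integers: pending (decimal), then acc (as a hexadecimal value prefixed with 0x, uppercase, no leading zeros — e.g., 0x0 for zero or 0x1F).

Byte[0]=E2: 3-byte lead. pending=2, acc=0x2
Byte[1]=96: continuation. acc=(acc<<6)|0x16=0x96, pending=1
Byte[2]=9C: continuation. acc=(acc<<6)|0x1C=0x259C, pending=0
Byte[3]=6B: 1-byte. pending=0, acc=0x0

Answer: 0 0x0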